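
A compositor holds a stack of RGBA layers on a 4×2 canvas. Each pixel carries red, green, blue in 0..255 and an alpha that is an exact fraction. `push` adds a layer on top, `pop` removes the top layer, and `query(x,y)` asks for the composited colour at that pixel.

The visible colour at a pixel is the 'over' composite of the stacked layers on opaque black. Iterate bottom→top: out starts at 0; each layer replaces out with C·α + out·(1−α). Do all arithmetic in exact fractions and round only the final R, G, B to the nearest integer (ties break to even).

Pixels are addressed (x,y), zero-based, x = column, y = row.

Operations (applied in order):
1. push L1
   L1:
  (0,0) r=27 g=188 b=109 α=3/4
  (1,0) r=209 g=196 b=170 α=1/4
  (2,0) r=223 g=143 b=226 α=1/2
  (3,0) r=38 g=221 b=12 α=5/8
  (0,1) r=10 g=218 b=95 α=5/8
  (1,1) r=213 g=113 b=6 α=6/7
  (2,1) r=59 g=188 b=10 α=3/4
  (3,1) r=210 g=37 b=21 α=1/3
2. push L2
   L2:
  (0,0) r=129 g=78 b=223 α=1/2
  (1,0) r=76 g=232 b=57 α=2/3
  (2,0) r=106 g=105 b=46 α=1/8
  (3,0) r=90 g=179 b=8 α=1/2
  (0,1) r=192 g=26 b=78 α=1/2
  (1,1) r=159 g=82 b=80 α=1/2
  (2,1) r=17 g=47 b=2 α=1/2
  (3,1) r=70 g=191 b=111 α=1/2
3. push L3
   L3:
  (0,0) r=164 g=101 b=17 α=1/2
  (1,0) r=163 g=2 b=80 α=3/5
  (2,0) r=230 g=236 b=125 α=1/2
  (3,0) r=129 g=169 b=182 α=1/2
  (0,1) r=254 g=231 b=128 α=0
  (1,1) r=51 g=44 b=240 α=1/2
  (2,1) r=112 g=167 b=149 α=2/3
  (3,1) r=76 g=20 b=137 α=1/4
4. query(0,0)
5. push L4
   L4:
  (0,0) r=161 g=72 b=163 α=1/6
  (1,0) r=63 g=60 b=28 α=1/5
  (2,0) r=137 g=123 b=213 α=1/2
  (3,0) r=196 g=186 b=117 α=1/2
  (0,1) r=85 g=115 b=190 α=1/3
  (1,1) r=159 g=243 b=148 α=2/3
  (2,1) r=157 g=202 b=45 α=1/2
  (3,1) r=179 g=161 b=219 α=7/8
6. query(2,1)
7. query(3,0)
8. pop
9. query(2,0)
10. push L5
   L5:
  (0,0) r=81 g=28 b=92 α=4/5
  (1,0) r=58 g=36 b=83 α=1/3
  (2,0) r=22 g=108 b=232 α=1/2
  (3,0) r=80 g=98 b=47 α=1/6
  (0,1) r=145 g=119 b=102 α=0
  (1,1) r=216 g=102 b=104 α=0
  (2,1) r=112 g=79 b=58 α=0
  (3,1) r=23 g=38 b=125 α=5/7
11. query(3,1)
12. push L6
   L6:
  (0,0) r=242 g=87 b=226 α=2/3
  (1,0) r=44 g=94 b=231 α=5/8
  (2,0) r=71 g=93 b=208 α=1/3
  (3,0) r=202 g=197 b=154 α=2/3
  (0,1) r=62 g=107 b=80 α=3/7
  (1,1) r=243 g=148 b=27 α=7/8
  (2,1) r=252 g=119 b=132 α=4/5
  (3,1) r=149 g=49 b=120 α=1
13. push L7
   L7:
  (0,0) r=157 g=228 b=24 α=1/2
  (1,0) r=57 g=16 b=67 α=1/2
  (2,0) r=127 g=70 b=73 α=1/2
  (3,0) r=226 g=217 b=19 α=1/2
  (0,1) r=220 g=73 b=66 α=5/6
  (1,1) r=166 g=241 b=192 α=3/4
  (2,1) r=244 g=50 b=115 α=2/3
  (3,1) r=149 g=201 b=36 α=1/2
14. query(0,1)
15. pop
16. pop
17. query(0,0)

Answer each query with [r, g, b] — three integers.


at x=0,y=0 over L1,L2,L3:
L1 α=3/4: [81/4, 141, 327/4]
L2 α=1/2: [597/8, 219/2, 1219/8]
L3 α=1/2: [1909/16, 421/4, 1355/16]
= [119, 105, 85]

query (2,1) [L1,L2,L3,L4] — begin 0,0,0
+L1 (α=3/4) → [177/4, 141, 15/2]
+L2 (α=1/2) → [245/8, 94, 19/4]
+L3 (α=2/3) → [679/8, 428/3, 1211/12]
+L4 (α=1/2) → [1935/16, 517/3, 1751/24]
rounded: [121, 172, 73]

(3,0) stack=L1,L2,L3,L4; from [0,0,0]:
after L1 α=5/8: [95/4, 1105/8, 15/2]
after L2 α=1/2: [455/8, 2537/16, 31/4]
after L3 α=1/2: [1487/16, 5241/32, 759/8]
after L4 α=1/2: [4623/32, 11193/64, 1695/16]
→ [144, 175, 106]

query (2,0) [L1,L2,L3] — begin 0,0,0
after L1 α=1/2: [223/2, 143/2, 113]
after L2 α=1/8: [1773/16, 1211/16, 837/8]
after L3 α=1/2: [5453/32, 4987/32, 1837/16]
→ [170, 156, 115]

(3,1) stack=L1,L2,L3,L5; from [0,0,0]:
L1 α=1/3: [70, 37/3, 7]
L2 α=1/2: [70, 305/3, 59]
L3 α=1/4: [143/2, 325/4, 157/2]
L5 α=5/7: [258/7, 705/14, 782/7]
= [37, 50, 112]

(0,1) stack=L1,L2,L3,L5,L6,L7; from [0,0,0]:
after L1 α=5/8: [25/4, 545/4, 475/8]
after L2 α=1/2: [793/8, 649/8, 1099/16]
after L3 α=0: [793/8, 649/8, 1099/16]
after L5 α=0: [793/8, 649/8, 1099/16]
after L6 α=3/7: [1165/14, 1291/14, 2059/28]
after L7 α=5/6: [16565/84, 6401/84, 11299/168]
→ [197, 76, 67]

at x=0,y=0 over L1,L2,L3,L5:
+L1 (α=3/4) → [81/4, 141, 327/4]
+L2 (α=1/2) → [597/8, 219/2, 1219/8]
+L3 (α=1/2) → [1909/16, 421/4, 1355/16]
+L5 (α=4/5) → [7093/80, 869/20, 7243/80]
= [89, 43, 91]


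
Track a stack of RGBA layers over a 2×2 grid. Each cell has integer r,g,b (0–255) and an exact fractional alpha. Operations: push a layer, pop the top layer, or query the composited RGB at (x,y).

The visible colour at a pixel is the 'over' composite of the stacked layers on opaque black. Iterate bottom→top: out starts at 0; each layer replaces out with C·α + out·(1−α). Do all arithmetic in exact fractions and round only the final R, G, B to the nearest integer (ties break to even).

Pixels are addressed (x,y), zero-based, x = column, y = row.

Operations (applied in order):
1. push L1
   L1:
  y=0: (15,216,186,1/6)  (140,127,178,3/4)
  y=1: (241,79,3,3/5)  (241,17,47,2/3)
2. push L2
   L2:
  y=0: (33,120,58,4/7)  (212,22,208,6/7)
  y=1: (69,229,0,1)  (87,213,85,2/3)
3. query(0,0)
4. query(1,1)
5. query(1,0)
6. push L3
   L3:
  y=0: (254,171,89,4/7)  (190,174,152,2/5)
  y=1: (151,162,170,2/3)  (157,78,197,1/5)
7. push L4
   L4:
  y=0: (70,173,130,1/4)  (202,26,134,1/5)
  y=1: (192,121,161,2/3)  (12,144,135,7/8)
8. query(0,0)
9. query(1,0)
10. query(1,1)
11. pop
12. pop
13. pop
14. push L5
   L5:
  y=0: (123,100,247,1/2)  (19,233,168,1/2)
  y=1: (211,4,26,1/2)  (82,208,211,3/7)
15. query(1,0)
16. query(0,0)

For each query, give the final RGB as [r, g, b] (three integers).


at x=0,y=0 over L1,L2:
L1 α=1/6: [5/2, 36, 31]
L2 α=4/7: [279/14, 84, 325/7]
rounded: [20, 84, 46]

at x=1,y=1 over L1,L2:
L1 α=2/3: [482/3, 34/3, 94/3]
L2 α=2/3: [1004/9, 1312/9, 604/9]
rounded: [112, 146, 67]

query (1,0) [L1,L2] — begin 0,0,0
L1 α=3/4: [105, 381/4, 267/2]
L2 α=6/7: [1377/7, 909/28, 2763/14]
→ [197, 32, 197]

at x=0,y=0 over L1,L2,L3,L4:
L1 α=1/6: [5/2, 36, 31]
L2 α=4/7: [279/14, 84, 325/7]
L3 α=4/7: [15061/98, 936/7, 3467/49]
L4 α=1/4: [52043/392, 4019/28, 16771/196]
rounded: [133, 144, 86]

at x=1,y=0 over L1,L2,L3,L4:
+L1 (α=3/4) → [105, 381/4, 267/2]
+L2 (α=6/7) → [1377/7, 909/28, 2763/14]
+L3 (α=2/5) → [6791/35, 12471/140, 2509/14]
+L4 (α=1/5) → [34234/175, 13381/175, 5956/35]
→ [196, 76, 170]

at x=1,y=1 over L1,L2,L3,L4:
+L1 (α=2/3) → [482/3, 34/3, 94/3]
+L2 (α=2/3) → [1004/9, 1312/9, 604/9]
+L3 (α=1/5) → [5429/45, 1190/9, 4189/45]
+L4 (α=7/8) → [9209/360, 5131/36, 23357/180]
rounded: [26, 143, 130]

query (1,0) [L1,L5] — begin 0,0,0
L1 α=3/4: [105, 381/4, 267/2]
L5 α=1/2: [62, 1313/8, 603/4]
= [62, 164, 151]

query (0,0) [L1,L5] — begin 0,0,0
after L1 α=1/6: [5/2, 36, 31]
after L5 α=1/2: [251/4, 68, 139]
rounded: [63, 68, 139]


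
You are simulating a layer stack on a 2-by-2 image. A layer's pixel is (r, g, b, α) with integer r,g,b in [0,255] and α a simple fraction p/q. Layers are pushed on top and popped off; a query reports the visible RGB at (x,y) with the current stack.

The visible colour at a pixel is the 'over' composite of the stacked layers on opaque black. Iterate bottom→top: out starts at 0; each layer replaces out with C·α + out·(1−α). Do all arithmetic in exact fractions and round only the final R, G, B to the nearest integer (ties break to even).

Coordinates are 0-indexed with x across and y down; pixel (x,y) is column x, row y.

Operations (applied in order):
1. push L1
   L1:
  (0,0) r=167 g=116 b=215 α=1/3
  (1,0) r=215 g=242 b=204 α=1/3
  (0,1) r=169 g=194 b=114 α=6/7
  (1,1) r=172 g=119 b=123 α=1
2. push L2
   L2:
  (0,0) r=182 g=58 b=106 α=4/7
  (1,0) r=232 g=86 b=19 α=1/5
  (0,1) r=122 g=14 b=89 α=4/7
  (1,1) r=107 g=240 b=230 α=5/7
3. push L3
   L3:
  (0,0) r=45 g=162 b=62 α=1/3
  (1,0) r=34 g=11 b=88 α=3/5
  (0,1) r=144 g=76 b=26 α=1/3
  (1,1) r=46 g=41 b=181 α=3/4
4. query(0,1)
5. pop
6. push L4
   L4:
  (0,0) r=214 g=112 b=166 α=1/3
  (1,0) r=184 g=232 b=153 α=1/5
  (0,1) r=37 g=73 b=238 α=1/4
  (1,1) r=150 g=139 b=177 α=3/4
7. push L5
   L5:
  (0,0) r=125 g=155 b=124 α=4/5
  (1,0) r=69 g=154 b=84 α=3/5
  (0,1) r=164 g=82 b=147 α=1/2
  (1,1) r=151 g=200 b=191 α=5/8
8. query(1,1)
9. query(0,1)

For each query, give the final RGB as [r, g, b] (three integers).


(0,1) stack=L1,L2,L3; from [0,0,0]:
L1 α=6/7: [1014/7, 1164/7, 684/7]
L2 α=4/7: [6458/49, 3884/49, 4544/49]
L3 α=1/3: [19972/147, 11492/147, 3454/49]
→ [136, 78, 70]

query (1,1) [L1,L2,L4,L5] — begin 0,0,0
after L1 α=1: [172, 119, 123]
after L2 α=5/7: [879/7, 1438/7, 1396/7]
after L4 α=3/4: [4029/28, 4357/28, 5113/28]
after L5 α=5/8: [33227/224, 41071/224, 42079/224]
= [148, 183, 188]

(0,1) stack=L1,L2,L4,L5; from [0,0,0]:
L1 α=6/7: [1014/7, 1164/7, 684/7]
L2 α=4/7: [6458/49, 3884/49, 4544/49]
L4 α=1/4: [21187/196, 15229/196, 12647/98]
L5 α=1/2: [53331/392, 31301/392, 27053/196]
= [136, 80, 138]


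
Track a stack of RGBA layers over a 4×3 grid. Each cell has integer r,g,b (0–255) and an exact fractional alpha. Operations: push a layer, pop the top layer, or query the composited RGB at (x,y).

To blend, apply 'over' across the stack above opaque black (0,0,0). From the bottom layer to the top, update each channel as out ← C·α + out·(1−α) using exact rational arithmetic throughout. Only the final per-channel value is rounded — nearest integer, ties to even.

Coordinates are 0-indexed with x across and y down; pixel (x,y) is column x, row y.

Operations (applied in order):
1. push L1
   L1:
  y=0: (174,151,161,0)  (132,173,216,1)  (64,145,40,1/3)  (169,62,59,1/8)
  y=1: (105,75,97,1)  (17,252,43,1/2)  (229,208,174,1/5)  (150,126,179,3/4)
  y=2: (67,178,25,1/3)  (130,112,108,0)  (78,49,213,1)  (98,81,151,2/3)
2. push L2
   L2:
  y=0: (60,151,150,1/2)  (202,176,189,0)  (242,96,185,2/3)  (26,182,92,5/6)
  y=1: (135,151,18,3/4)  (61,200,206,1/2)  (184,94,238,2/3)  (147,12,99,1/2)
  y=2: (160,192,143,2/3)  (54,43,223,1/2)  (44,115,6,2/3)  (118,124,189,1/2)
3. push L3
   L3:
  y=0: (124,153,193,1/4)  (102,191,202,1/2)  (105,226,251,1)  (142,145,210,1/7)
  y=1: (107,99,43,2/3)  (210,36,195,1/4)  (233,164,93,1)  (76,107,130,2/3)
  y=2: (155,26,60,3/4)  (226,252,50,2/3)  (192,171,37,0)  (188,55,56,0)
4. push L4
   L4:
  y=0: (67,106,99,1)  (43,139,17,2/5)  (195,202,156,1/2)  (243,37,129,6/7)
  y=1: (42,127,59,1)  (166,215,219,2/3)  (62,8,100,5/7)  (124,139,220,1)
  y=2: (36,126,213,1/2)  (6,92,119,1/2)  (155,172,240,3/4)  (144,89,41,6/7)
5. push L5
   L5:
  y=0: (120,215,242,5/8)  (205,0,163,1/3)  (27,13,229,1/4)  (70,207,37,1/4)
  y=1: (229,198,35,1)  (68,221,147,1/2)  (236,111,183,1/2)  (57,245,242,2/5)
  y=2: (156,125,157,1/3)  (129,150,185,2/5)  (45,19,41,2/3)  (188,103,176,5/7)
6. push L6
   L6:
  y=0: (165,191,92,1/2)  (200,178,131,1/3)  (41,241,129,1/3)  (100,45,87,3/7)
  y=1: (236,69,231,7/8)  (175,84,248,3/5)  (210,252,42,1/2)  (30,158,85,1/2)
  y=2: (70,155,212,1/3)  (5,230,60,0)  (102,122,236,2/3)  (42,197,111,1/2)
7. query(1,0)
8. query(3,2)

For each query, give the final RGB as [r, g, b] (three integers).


(1,0) stack=L1,L2,L3,L4,L5,L6; from [0,0,0]:
after L1 α=1: [132, 173, 216]
after L2 α=0: [132, 173, 216]
after L3 α=1/2: [117, 182, 209]
after L4 α=2/5: [437/5, 824/5, 661/5]
after L5 α=1/3: [633/5, 1648/15, 2137/15]
after L6 α=1/3: [2266/15, 5966/45, 6239/45]
rounded: [151, 133, 139]

at x=3,y=2 over L1,L2,L3,L4,L5,L6:
L1 α=2/3: [196/3, 54, 302/3]
L2 α=1/2: [275/3, 89, 869/6]
L3 α=0: [275/3, 89, 869/6]
L4 α=6/7: [2867/21, 89, 335/6]
L5 α=5/7: [25474/147, 99, 425/3]
L6 α=1/2: [15824/147, 148, 379/3]
rounded: [108, 148, 126]


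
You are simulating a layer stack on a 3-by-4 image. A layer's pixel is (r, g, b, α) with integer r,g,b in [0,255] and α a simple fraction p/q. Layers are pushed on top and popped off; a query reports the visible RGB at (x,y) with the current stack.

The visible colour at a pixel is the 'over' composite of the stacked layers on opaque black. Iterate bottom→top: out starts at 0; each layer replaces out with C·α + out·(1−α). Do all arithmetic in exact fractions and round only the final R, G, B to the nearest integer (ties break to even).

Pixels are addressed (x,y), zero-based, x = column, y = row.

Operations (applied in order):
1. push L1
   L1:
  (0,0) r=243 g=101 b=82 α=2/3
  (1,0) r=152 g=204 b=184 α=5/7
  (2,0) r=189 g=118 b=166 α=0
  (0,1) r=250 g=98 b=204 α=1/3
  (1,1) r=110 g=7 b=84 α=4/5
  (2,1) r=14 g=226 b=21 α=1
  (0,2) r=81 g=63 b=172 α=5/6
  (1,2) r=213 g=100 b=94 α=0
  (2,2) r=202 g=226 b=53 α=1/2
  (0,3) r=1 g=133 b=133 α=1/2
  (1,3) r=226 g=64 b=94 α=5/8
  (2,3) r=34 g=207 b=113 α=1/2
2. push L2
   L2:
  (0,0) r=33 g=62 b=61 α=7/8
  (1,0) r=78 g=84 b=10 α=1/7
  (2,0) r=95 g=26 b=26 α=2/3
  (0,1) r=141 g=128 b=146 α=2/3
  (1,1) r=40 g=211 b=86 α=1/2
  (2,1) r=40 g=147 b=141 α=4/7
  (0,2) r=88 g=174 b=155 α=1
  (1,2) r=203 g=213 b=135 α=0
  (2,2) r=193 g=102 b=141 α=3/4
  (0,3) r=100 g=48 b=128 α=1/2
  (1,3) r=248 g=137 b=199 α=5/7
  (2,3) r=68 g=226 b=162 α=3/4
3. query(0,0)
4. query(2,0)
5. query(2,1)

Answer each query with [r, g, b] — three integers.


at x=0,y=0 over L1,L2:
after L1 α=2/3: [162, 202/3, 164/3]
after L2 α=7/8: [393/8, 188/3, 1445/24]
rounded: [49, 63, 60]

(2,0) stack=L1,L2; from [0,0,0]:
after L1 α=0: [0, 0, 0]
after L2 α=2/3: [190/3, 52/3, 52/3]
→ [63, 17, 17]

at x=2,y=1 over L1,L2:
+L1 (α=1) → [14, 226, 21]
+L2 (α=4/7) → [202/7, 1266/7, 627/7]
= [29, 181, 90]


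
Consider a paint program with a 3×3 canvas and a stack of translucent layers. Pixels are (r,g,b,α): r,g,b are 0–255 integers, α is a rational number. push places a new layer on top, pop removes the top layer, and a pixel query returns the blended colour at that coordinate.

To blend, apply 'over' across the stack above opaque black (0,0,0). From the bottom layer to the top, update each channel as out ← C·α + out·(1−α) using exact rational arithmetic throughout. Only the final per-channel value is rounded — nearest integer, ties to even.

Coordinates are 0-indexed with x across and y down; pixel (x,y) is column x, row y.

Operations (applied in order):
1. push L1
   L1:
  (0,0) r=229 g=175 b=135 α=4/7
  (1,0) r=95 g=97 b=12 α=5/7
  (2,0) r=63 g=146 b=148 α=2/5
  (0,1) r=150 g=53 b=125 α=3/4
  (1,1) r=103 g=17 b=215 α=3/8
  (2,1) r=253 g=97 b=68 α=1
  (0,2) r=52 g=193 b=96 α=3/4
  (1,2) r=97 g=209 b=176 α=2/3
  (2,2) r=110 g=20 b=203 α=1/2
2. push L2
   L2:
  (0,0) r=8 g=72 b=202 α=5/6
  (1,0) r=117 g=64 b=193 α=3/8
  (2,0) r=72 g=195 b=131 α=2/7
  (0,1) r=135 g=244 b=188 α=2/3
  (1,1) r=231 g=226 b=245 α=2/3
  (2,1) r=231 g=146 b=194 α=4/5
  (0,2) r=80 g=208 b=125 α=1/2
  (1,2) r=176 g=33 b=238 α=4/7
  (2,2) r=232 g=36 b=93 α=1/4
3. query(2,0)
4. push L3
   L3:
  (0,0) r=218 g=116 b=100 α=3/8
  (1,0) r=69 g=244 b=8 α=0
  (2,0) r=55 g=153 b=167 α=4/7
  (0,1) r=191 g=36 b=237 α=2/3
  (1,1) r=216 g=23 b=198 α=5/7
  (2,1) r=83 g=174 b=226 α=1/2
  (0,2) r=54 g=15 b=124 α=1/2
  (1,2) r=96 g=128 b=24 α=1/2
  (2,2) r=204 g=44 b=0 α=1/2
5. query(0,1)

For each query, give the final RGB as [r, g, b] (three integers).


query (2,0) [L1,L2] — begin 0,0,0
after L1 α=2/5: [126/5, 292/5, 296/5]
after L2 α=2/7: [270/7, 682/7, 558/7]
→ [39, 97, 80]

(0,1) stack=L1,L2,L3; from [0,0,0]:
after L1 α=3/4: [225/2, 159/4, 375/4]
after L2 α=2/3: [255/2, 2111/12, 1879/12]
after L3 α=2/3: [1019/6, 2975/36, 7567/36]
= [170, 83, 210]


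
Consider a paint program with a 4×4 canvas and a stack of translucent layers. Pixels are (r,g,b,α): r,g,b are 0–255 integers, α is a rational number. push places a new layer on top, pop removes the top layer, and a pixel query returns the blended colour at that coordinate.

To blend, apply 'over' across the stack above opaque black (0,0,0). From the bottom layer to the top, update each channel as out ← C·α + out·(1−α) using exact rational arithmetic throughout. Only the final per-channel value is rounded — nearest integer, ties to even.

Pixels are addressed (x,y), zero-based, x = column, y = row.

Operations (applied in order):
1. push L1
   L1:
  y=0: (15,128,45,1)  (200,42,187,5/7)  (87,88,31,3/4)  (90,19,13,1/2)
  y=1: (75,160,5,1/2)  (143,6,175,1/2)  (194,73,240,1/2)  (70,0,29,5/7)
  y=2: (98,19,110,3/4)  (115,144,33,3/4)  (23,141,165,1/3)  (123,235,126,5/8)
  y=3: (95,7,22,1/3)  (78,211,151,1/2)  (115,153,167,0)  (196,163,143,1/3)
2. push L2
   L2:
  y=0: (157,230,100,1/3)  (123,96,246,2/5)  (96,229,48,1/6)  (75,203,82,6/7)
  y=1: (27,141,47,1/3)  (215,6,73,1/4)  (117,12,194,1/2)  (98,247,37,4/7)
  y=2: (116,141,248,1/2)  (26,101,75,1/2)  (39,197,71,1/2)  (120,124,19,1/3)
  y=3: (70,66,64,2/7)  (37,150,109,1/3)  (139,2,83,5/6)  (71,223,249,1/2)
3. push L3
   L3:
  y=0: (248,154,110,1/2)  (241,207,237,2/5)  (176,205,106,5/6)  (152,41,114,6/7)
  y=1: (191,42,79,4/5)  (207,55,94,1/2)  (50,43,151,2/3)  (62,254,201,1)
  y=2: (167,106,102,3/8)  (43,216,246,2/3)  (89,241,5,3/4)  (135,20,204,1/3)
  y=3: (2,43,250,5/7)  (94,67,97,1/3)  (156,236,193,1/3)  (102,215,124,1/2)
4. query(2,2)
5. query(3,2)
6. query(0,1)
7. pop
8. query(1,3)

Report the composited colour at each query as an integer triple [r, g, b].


(2,2) stack=L1,L2,L3; from [0,0,0]:
L1 α=1/3: [23/3, 47, 55]
L2 α=1/2: [70/3, 122, 63]
L3 α=3/4: [871/12, 845/4, 39/2]
→ [73, 211, 20]

at x=3,y=2 over L1,L2,L3:
+L1 (α=5/8) → [615/8, 1175/8, 315/4]
+L2 (α=1/3) → [365/4, 557/4, 353/6]
+L3 (α=1/3) → [635/6, 199/2, 965/9]
→ [106, 100, 107]

at x=0,y=1 over L1,L2,L3:
+L1 (α=1/2) → [75/2, 80, 5/2]
+L2 (α=1/3) → [34, 301/3, 52/3]
+L3 (α=4/5) → [798/5, 161/3, 200/3]
→ [160, 54, 67]

query (1,3) [L1,L2] — begin 0,0,0
+L1 (α=1/2) → [39, 211/2, 151/2]
+L2 (α=1/3) → [115/3, 361/3, 260/3]
= [38, 120, 87]


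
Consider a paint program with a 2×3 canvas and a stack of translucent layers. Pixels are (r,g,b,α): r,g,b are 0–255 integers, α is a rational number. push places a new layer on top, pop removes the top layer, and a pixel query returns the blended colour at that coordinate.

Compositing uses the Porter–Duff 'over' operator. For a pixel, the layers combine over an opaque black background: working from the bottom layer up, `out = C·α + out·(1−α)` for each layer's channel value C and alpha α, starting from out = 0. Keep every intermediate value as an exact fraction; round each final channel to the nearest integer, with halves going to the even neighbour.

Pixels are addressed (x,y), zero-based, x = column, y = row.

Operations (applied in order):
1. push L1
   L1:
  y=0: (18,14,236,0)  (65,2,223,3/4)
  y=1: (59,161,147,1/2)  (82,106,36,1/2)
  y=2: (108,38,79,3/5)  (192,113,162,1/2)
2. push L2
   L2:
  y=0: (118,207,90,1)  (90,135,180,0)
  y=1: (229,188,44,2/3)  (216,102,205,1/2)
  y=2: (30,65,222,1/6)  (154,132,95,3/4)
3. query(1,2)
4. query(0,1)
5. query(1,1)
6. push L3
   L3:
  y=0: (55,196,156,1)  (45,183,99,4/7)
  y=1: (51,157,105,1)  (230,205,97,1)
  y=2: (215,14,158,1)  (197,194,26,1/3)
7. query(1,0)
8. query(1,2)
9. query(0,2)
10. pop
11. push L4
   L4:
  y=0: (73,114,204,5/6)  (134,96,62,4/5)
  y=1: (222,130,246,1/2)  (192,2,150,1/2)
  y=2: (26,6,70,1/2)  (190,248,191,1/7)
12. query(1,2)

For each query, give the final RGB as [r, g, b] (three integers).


query (1,2) [L1,L2] — begin 0,0,0
after L1 α=1/2: [96, 113/2, 81]
after L2 α=3/4: [279/2, 905/8, 183/2]
= [140, 113, 92]

at x=0,y=1 over L1,L2:
L1 α=1/2: [59/2, 161/2, 147/2]
L2 α=2/3: [325/2, 913/6, 323/6]
→ [162, 152, 54]

query (1,1) [L1,L2] — begin 0,0,0
+L1 (α=1/2) → [41, 53, 18]
+L2 (α=1/2) → [257/2, 155/2, 223/2]
= [128, 78, 112]

at x=1,y=0 over L1,L2,L3:
L1 α=3/4: [195/4, 3/2, 669/4]
L2 α=0: [195/4, 3/2, 669/4]
L3 α=4/7: [1305/28, 1473/14, 513/4]
= [47, 105, 128]

(1,2) stack=L1,L2,L3; from [0,0,0]:
after L1 α=1/2: [96, 113/2, 81]
after L2 α=3/4: [279/2, 905/8, 183/2]
after L3 α=1/3: [476/3, 1681/12, 209/3]
→ [159, 140, 70]

(0,2) stack=L1,L2,L3; from [0,0,0]:
L1 α=3/5: [324/5, 114/5, 237/5]
L2 α=1/6: [59, 179/6, 153/2]
L3 α=1: [215, 14, 158]
= [215, 14, 158]

at x=1,y=2 over L1,L2,L4:
after L1 α=1/2: [96, 113/2, 81]
after L2 α=3/4: [279/2, 905/8, 183/2]
after L4 α=1/7: [1027/7, 3707/28, 740/7]
rounded: [147, 132, 106]


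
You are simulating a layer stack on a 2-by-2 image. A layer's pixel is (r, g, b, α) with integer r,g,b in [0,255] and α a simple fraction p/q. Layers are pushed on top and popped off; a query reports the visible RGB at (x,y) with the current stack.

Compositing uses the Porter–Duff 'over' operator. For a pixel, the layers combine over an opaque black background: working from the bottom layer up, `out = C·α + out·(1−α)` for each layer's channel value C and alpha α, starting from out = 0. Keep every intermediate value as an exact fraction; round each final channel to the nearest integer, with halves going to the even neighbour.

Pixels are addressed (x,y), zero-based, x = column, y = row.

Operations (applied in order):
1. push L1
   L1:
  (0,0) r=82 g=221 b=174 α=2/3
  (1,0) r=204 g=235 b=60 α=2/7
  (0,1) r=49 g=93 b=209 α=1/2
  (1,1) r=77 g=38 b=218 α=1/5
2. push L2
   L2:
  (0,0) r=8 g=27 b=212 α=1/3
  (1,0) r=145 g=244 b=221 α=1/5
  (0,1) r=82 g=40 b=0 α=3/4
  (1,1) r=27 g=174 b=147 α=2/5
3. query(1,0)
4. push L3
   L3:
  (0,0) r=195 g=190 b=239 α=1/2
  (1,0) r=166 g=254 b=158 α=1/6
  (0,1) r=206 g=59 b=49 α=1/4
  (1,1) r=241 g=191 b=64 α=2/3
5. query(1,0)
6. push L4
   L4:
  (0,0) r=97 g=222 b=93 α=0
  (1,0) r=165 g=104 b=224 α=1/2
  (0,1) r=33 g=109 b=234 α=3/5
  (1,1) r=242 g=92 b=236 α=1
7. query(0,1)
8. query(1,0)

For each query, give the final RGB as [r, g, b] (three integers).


(1,0) stack=L1,L2; from [0,0,0]:
+L1 (α=2/7) → [408/7, 470/7, 120/7]
+L2 (α=1/5) → [2647/35, 3588/35, 2027/35]
rounded: [76, 103, 58]

at x=1,y=0 over L1,L2,L3:
+L1 (α=2/7) → [408/7, 470/7, 120/7]
+L2 (α=1/5) → [2647/35, 3588/35, 2027/35]
+L3 (α=1/6) → [3809/42, 2683/21, 3133/42]
rounded: [91, 128, 75]

query (0,1) [L1,L2,L3,L4] — begin 0,0,0
L1 α=1/2: [49/2, 93/2, 209/2]
L2 α=3/4: [541/8, 333/8, 209/8]
L3 α=1/4: [3271/32, 1471/32, 1019/32]
L4 α=3/5: [971/16, 6703/80, 12251/80]
rounded: [61, 84, 153]

(1,0) stack=L1,L2,L3,L4; from [0,0,0]:
+L1 (α=2/7) → [408/7, 470/7, 120/7]
+L2 (α=1/5) → [2647/35, 3588/35, 2027/35]
+L3 (α=1/6) → [3809/42, 2683/21, 3133/42]
+L4 (α=1/2) → [10739/84, 4867/42, 12541/84]
rounded: [128, 116, 149]


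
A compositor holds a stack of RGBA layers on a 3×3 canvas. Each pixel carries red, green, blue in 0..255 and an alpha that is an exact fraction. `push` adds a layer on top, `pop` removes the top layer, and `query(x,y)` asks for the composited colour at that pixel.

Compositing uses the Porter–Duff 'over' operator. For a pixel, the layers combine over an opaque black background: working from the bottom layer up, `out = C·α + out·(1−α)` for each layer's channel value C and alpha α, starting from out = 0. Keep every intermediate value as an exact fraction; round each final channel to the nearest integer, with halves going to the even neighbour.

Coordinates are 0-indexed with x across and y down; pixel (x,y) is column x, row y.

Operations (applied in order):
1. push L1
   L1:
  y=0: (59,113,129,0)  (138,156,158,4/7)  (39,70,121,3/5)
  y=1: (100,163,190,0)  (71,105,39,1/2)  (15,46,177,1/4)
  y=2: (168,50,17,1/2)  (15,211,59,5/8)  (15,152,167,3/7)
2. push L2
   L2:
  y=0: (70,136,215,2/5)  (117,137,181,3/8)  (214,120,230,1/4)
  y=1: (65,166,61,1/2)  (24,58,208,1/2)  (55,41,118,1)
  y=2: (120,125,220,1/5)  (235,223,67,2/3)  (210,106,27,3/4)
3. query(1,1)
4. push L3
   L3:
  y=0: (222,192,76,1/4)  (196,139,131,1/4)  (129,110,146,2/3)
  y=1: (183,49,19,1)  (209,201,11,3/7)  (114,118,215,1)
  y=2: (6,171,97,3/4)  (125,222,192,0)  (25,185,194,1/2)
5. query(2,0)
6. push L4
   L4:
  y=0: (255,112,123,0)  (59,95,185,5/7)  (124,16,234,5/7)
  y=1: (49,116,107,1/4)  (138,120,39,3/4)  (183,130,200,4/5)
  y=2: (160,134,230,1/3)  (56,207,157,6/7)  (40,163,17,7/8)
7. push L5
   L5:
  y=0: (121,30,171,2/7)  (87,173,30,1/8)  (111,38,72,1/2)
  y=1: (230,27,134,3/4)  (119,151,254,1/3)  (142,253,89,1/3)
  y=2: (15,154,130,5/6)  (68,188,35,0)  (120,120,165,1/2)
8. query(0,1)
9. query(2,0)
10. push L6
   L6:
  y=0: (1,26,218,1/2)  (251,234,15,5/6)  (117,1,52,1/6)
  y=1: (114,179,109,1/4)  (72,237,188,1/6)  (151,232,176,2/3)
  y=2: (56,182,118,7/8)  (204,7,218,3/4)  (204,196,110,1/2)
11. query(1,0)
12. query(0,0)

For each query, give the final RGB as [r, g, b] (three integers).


at x=1,y=1 over L1,L2:
+L1 (α=1/2) → [71/2, 105/2, 39/2]
+L2 (α=1/2) → [119/4, 221/4, 455/4]
= [30, 55, 114]

(2,0) stack=L1,L2,L3; from [0,0,0]:
L1 α=3/5: [117/5, 42, 363/5]
L2 α=1/4: [1421/20, 123/2, 2239/20]
L3 α=2/3: [6581/60, 563/6, 2693/20]
→ [110, 94, 135]

(0,1) stack=L1,L2,L3,L4,L5; from [0,0,0]:
L1 α=0: [0, 0, 0]
L2 α=1/2: [65/2, 83, 61/2]
L3 α=1: [183, 49, 19]
L4 α=1/4: [299/2, 263/4, 41]
L5 α=3/4: [1679/8, 587/16, 443/4]
→ [210, 37, 111]

query (2,0) [L1,L2,L3,L4,L5] — begin 0,0,0
L1 α=3/5: [117/5, 42, 363/5]
L2 α=1/4: [1421/20, 123/2, 2239/20]
L3 α=2/3: [6581/60, 563/6, 2693/20]
L4 α=5/7: [25181/210, 803/21, 14393/70]
L5 α=1/2: [48491/420, 1601/42, 19433/140]
= [115, 38, 139]

query (1,0) [L1,L2,L3,L4,L5,L6] — begin 0,0,0
after L1 α=4/7: [552/7, 624/7, 632/7]
after L2 α=3/8: [5217/56, 5997/56, 6961/56]
after L3 α=1/4: [26627/224, 25775/224, 28219/224]
after L4 α=5/7: [59667/784, 78975/784, 131819/784]
after L5 α=1/8: [69411/896, 98351/896, 135179/896]
after L6 α=5/6: [1193891/5376, 1146671/5376, 202379/5376]
rounded: [222, 213, 38]

at x=0,y=0 over L1,L2,L3,L4,L5,L6:
L1 α=0: [0, 0, 0]
L2 α=2/5: [28, 272/5, 86]
L3 α=1/4: [153/2, 444/5, 167/2]
L4 α=0: [153/2, 444/5, 167/2]
L5 α=2/7: [1249/14, 72, 217/2]
L6 α=1/2: [1263/28, 49, 653/4]
rounded: [45, 49, 163]


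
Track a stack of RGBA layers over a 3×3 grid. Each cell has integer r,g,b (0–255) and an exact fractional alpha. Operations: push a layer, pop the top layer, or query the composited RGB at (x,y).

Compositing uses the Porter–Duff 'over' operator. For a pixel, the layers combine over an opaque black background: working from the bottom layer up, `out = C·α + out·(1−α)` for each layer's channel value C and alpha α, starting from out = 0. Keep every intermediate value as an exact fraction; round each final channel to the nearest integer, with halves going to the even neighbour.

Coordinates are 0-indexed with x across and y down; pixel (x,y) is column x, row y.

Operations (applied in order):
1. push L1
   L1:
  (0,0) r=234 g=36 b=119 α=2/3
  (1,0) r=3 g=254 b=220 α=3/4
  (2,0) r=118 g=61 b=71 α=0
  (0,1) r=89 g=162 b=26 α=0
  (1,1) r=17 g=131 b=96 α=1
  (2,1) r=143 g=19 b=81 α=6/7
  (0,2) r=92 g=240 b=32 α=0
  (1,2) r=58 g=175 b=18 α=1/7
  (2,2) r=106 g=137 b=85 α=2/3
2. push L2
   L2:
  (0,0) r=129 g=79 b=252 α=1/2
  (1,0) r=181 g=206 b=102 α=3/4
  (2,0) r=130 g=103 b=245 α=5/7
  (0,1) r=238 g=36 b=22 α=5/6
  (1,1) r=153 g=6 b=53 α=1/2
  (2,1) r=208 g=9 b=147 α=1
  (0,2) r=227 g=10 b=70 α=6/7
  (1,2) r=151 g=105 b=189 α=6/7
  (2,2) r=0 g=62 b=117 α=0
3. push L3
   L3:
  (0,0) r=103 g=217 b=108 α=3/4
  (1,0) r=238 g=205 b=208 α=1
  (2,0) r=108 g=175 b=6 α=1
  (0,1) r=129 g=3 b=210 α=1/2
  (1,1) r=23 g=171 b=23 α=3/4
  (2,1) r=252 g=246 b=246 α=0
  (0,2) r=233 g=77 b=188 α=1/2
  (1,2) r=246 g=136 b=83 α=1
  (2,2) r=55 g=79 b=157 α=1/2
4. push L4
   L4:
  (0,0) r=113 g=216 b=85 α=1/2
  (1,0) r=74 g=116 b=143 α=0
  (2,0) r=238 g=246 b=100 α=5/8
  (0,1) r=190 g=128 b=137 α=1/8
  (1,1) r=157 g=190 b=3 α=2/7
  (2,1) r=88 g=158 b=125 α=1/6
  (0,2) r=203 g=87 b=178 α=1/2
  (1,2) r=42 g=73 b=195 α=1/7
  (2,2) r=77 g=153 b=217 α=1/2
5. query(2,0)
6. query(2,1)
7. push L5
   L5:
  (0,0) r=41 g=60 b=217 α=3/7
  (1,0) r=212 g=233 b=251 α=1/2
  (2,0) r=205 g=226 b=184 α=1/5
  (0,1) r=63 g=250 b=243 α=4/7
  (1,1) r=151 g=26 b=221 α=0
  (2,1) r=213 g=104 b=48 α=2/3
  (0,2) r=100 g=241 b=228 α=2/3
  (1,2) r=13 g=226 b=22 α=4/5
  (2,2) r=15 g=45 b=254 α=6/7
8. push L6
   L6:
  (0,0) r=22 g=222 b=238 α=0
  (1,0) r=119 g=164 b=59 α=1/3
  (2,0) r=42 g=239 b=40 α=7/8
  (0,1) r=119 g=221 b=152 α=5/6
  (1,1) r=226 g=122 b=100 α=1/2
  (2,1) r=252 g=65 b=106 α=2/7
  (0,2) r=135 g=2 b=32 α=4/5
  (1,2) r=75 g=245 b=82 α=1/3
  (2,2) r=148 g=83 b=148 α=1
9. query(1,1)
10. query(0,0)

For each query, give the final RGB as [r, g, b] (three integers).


at x=2,y=0 over L1,L2,L3,L4:
+L1 (α=0) → [0, 0, 0]
+L2 (α=5/7) → [650/7, 515/7, 175]
+L3 (α=1) → [108, 175, 6]
+L4 (α=5/8) → [757/4, 1755/8, 259/4]
rounded: [189, 219, 65]

at x=2,y=1 over L1,L2,L3,L4:
+L1 (α=6/7) → [858/7, 114/7, 486/7]
+L2 (α=1) → [208, 9, 147]
+L3 (α=0) → [208, 9, 147]
+L4 (α=1/6) → [188, 203/6, 430/3]
= [188, 34, 143]

(1,1) stack=L1,L2,L3,L4,L5,L6; from [0,0,0]:
L1 α=1: [17, 131, 96]
L2 α=1/2: [85, 137/2, 149/2]
L3 α=3/4: [77/2, 1163/8, 287/8]
L4 α=2/7: [1013/14, 1265/8, 1483/56]
L5 α=0: [1013/14, 1265/8, 1483/56]
L6 α=1/2: [4177/28, 2241/16, 7083/112]
= [149, 140, 63]

query (0,0) [L1,L2,L3,L4,L5,L6] — begin 0,0,0
L1 α=2/3: [156, 24, 238/3]
L2 α=1/2: [285/2, 103/2, 497/3]
L3 α=3/4: [903/8, 1405/8, 1469/12]
L4 α=1/2: [1807/16, 3133/16, 2489/24]
L5 α=3/7: [2299/28, 3853/28, 6395/42]
L6 α=0: [2299/28, 3853/28, 6395/42]
= [82, 138, 152]


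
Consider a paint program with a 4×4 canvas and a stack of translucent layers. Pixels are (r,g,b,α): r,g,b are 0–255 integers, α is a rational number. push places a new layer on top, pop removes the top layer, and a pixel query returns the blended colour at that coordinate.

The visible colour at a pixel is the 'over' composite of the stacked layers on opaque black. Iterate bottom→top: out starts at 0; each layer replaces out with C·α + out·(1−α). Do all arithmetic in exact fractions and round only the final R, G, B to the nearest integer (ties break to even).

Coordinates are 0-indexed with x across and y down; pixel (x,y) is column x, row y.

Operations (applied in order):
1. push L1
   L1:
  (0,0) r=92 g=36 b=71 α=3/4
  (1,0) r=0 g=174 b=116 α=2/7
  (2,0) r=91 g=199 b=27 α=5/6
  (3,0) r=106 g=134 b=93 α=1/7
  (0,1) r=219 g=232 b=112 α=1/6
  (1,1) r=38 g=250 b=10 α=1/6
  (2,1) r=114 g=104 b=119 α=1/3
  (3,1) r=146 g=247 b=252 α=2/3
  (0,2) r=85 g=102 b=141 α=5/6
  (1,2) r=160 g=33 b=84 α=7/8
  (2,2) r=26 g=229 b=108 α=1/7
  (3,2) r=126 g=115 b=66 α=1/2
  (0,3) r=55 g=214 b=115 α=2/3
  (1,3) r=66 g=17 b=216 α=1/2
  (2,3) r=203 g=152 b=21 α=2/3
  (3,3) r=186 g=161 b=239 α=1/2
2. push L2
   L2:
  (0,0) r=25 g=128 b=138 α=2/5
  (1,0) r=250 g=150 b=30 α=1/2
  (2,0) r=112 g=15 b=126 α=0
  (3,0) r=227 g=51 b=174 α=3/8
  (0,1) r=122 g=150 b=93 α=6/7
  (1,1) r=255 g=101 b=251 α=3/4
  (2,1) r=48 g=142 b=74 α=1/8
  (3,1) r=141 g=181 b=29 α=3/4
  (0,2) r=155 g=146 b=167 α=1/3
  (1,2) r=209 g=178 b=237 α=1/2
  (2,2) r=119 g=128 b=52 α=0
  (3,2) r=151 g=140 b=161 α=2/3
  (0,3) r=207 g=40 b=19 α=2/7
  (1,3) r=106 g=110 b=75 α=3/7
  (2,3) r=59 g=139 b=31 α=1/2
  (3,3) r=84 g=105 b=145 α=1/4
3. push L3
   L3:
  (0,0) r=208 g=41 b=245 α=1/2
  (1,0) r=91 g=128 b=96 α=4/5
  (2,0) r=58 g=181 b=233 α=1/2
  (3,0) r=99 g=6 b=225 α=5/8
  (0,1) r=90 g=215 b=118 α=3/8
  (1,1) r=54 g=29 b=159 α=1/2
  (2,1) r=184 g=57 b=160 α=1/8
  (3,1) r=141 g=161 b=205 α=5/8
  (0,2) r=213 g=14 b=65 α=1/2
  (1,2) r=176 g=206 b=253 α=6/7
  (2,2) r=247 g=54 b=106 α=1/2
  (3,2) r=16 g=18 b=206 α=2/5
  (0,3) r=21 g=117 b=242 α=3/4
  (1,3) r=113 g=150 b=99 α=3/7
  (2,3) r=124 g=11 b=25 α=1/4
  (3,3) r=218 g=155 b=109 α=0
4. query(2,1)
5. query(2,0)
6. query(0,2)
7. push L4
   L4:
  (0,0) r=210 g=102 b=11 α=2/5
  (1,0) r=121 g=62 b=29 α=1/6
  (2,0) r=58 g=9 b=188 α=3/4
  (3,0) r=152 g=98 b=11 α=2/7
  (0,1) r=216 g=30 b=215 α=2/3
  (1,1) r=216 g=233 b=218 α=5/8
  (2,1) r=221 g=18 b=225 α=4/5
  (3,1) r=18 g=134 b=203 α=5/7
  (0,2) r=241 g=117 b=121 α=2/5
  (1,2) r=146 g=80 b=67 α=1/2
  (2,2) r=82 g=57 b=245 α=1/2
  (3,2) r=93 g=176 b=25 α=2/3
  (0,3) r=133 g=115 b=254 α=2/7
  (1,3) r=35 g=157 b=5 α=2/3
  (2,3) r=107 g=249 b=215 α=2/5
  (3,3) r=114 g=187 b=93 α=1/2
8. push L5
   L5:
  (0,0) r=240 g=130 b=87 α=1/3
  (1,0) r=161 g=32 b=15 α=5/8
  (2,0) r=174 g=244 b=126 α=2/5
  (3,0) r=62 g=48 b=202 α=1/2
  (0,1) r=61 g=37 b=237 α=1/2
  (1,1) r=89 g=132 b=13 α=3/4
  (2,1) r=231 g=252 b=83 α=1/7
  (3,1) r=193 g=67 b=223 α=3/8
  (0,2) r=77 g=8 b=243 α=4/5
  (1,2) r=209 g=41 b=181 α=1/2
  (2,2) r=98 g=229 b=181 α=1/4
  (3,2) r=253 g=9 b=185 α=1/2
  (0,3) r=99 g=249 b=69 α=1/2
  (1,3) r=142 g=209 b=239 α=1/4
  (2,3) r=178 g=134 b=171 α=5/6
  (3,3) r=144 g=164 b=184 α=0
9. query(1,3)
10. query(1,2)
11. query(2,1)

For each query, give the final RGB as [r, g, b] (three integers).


at x=2,y=1 over L1,L2,L3:
after L1 α=1/3: [38, 104/3, 119/3]
after L2 α=1/8: [157/4, 577/12, 1055/24]
after L3 α=1/8: [1835/32, 4723/96, 11225/192]
→ [57, 49, 58]

(2,0) stack=L1,L2,L3; from [0,0,0]:
+L1 (α=5/6) → [455/6, 995/6, 45/2]
+L2 (α=0) → [455/6, 995/6, 45/2]
+L3 (α=1/2) → [803/12, 2081/12, 511/4]
= [67, 173, 128]

query (0,2) [L1,L2,L3] — begin 0,0,0
after L1 α=5/6: [425/6, 85, 235/2]
after L2 α=1/3: [890/9, 316/3, 134]
after L3 α=1/2: [2807/18, 179/3, 199/2]
→ [156, 60, 100]

at x=1,y=3 over L1,L2,L3,L4,L5:
+L1 (α=1/2) → [33, 17/2, 108]
+L2 (α=3/7) → [450/7, 52, 657/7]
+L3 (α=3/7) → [4173/49, 94, 4707/49]
+L4 (α=2/3) → [7603/147, 136, 5197/147]
+L5 (α=1/4) → [14561/196, 617/4, 4227/49]
→ [74, 154, 86]

query (1,2) [L1,L2,L3,L4,L5] — begin 0,0,0
+L1 (α=7/8) → [140, 231/8, 147/2]
+L2 (α=1/2) → [349/2, 1655/16, 621/4]
+L3 (α=6/7) → [2461/14, 21431/112, 6693/28]
+L4 (α=1/2) → [4505/28, 30391/224, 8569/56]
+L5 (α=1/2) → [10357/56, 39575/448, 18705/112]
= [185, 88, 167]

query (2,1) [L1,L2,L3,L4,L5] — begin 0,0,0
after L1 α=1/3: [38, 104/3, 119/3]
after L2 α=1/8: [157/4, 577/12, 1055/24]
after L3 α=1/8: [1835/32, 4723/96, 11225/192]
after L4 α=4/5: [30123/160, 2327/96, 36805/192]
after L5 α=1/7: [108849/560, 6359/112, 39461/224]
= [194, 57, 176]


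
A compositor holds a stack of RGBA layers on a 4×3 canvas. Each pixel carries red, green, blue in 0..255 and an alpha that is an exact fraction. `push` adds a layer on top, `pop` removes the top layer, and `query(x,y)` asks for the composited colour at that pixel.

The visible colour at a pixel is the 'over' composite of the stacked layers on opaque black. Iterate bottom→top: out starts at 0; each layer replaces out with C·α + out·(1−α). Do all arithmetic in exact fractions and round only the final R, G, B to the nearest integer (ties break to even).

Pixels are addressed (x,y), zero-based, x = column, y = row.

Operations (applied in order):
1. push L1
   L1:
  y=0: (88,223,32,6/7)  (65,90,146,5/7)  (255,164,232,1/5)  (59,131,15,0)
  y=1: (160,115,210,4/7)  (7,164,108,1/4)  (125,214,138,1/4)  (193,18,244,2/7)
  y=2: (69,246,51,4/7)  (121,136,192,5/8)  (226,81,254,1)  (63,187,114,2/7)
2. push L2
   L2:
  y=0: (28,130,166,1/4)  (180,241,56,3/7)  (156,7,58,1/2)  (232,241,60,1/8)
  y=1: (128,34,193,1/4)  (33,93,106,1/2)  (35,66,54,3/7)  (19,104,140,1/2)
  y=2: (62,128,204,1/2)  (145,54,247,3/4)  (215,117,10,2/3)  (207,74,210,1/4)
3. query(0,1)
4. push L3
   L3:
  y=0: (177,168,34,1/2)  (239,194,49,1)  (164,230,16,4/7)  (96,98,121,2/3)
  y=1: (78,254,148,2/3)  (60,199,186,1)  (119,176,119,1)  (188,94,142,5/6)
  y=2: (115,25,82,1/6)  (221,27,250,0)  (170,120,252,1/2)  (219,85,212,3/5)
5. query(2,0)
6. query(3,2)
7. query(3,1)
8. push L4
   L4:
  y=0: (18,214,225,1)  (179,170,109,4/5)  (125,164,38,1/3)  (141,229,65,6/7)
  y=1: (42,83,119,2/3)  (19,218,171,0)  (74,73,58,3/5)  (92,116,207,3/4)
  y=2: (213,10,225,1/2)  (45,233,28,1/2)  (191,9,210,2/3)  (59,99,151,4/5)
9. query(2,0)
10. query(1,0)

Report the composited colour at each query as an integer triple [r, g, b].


at x=0,y=1 over L1,L2:
L1 α=4/7: [640/7, 460/7, 120]
L2 α=1/4: [704/7, 809/14, 553/4]
= [101, 58, 138]

at x=2,y=0 over L1,L2,L3:
after L1 α=1/5: [51, 164/5, 232/5]
after L2 α=1/2: [207/2, 199/10, 261/5]
after L3 α=4/7: [1933/14, 9797/70, 1103/35]
→ [138, 140, 32]

(3,2) stack=L1,L2,L3; from [0,0,0]:
after L1 α=2/7: [18, 374/7, 228/7]
after L2 α=1/4: [261/4, 410/7, 1077/14]
after L3 α=3/5: [315/2, 521/7, 5529/35]
→ [158, 74, 158]

at x=3,y=1 over L1,L2,L3:
after L1 α=2/7: [386/7, 36/7, 488/7]
after L2 α=1/2: [519/14, 382/7, 734/7]
after L3 α=5/6: [13679/84, 612/7, 2852/21]
rounded: [163, 87, 136]

(2,0) stack=L1,L2,L3,L4; from [0,0,0]:
after L1 α=1/5: [51, 164/5, 232/5]
after L2 α=1/2: [207/2, 199/10, 261/5]
after L3 α=4/7: [1933/14, 9797/70, 1103/35]
after L4 α=1/3: [936/7, 5179/35, 3536/105]
rounded: [134, 148, 34]

at x=1,y=0 over L1,L2,L3,L4:
+L1 (α=5/7) → [325/7, 450/7, 730/7]
+L2 (α=3/7) → [5080/49, 6861/49, 4096/49]
+L3 (α=1) → [239, 194, 49]
+L4 (α=4/5) → [191, 874/5, 97]
= [191, 175, 97]


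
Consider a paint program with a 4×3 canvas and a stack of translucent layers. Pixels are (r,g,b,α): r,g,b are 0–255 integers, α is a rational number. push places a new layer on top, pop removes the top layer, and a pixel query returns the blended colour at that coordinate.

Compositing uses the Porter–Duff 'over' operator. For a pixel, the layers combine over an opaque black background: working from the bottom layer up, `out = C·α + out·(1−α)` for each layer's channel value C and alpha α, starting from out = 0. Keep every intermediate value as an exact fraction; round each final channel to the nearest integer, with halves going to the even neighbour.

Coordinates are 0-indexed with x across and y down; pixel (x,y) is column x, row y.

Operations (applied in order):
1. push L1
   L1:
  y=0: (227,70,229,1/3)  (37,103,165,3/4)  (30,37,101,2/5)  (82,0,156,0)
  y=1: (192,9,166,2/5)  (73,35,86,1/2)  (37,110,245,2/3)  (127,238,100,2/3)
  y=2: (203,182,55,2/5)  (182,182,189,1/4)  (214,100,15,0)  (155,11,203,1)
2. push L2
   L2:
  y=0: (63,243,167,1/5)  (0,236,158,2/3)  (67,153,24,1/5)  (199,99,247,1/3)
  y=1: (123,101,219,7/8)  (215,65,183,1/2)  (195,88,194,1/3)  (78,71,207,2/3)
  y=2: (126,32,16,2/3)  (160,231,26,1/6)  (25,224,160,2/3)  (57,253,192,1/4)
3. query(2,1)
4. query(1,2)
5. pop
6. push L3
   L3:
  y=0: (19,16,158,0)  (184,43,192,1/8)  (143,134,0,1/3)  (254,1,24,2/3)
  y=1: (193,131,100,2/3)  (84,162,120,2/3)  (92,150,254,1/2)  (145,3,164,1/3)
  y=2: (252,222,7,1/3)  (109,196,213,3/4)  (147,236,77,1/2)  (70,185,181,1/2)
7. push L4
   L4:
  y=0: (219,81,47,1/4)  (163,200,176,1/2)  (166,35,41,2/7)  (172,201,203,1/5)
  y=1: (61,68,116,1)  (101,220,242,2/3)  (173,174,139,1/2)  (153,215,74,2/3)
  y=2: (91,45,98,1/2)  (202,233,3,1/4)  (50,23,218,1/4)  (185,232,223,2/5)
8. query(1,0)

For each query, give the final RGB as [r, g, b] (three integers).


query (2,1) [L1,L2] — begin 0,0,0
L1 α=2/3: [74/3, 220/3, 490/3]
L2 α=1/3: [733/9, 704/9, 1562/9]
→ [81, 78, 174]

query (1,2) [L1,L2] — begin 0,0,0
after L1 α=1/4: [91/2, 91/2, 189/4]
after L2 α=1/6: [775/12, 917/12, 1049/24]
rounded: [65, 76, 44]

(1,0) stack=L1,L3,L4; from [0,0,0]:
+L1 (α=3/4) → [111/4, 309/4, 495/4]
+L3 (α=1/8) → [1513/32, 2335/32, 4233/32]
+L4 (α=1/2) → [6729/64, 8735/64, 9865/64]
→ [105, 136, 154]


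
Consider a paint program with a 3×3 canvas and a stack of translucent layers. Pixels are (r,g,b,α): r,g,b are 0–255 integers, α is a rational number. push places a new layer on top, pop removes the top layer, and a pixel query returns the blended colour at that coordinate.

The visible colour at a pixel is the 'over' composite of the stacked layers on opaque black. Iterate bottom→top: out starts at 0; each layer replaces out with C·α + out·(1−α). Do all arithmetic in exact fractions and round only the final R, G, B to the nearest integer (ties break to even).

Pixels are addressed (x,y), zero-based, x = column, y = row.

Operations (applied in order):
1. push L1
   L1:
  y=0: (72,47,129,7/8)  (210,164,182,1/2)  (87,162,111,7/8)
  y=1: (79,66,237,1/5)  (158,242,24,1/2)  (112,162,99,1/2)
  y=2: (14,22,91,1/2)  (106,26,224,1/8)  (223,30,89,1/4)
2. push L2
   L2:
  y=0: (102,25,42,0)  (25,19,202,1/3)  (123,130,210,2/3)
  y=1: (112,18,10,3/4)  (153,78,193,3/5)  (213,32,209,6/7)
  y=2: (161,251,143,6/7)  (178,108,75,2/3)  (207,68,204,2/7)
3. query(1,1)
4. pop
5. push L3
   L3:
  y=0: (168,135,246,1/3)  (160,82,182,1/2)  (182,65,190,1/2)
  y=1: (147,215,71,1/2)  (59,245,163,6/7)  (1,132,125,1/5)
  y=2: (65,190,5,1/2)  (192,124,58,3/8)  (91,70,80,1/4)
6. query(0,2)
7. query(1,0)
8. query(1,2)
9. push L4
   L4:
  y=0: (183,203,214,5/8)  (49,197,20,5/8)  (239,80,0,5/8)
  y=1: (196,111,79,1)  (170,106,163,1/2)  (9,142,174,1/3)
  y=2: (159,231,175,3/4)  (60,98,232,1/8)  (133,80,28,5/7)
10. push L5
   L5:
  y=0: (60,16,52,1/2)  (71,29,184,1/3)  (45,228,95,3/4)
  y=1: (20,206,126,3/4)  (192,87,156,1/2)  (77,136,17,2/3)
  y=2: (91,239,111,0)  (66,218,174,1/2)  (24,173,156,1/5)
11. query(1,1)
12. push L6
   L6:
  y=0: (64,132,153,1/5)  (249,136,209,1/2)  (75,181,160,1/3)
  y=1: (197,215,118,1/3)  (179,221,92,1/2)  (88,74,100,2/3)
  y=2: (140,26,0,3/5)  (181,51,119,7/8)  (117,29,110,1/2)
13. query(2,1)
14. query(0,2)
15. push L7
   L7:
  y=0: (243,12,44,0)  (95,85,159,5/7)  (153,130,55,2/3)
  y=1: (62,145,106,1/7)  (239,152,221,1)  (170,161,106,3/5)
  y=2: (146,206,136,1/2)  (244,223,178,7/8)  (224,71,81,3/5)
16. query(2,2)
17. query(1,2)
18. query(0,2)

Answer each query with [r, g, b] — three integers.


(1,1) stack=L1,L2; from [0,0,0]:
after L1 α=1/2: [79, 121, 12]
after L2 α=3/5: [617/5, 476/5, 603/5]
= [123, 95, 121]

at x=0,y=2 over L1,L3:
+L1 (α=1/2) → [7, 11, 91/2]
+L3 (α=1/2) → [36, 201/2, 101/4]
→ [36, 100, 25]

query (1,0) [L1,L3] — begin 0,0,0
+L1 (α=1/2) → [105, 82, 91]
+L3 (α=1/2) → [265/2, 82, 273/2]
= [132, 82, 136]

query (1,2) [L1,L3] — begin 0,0,0
after L1 α=1/8: [53/4, 13/4, 28]
after L3 α=3/8: [2569/32, 1553/32, 157/4]
rounded: [80, 49, 39]

(1,1) stack=L1,L3,L4,L5; from [0,0,0]:
L1 α=1/2: [79, 121, 12]
L3 α=6/7: [433/7, 1591/7, 990/7]
L4 α=1/2: [1623/14, 2333/14, 2131/14]
L5 α=1/2: [4311/28, 3551/28, 4315/28]
rounded: [154, 127, 154]

at x=2,y=1 over L1,L3,L4,L5,L6:
L1 α=1/2: [56, 81, 99/2]
L3 α=1/5: [45, 456/5, 323/5]
L4 α=1/3: [33, 1622/15, 1516/15]
L5 α=2/3: [187/3, 5702/45, 2026/45]
L6 α=2/3: [715/9, 12362/135, 11026/135]
= [79, 92, 82]

(0,2) stack=L1,L3,L4,L5,L6; from [0,0,0]:
+L1 (α=1/2) → [7, 11, 91/2]
+L3 (α=1/2) → [36, 201/2, 101/4]
+L4 (α=3/4) → [513/4, 1587/8, 2201/16]
+L5 (α=0) → [513/4, 1587/8, 2201/16]
+L6 (α=3/5) → [1353/10, 1899/20, 2201/40]
rounded: [135, 95, 55]

at x=2,y=2 over L1,L3,L4,L5,L6,L7:
+L1 (α=1/4) → [223/4, 15/2, 89/4]
+L3 (α=1/4) → [1033/16, 185/8, 587/16]
+L4 (α=5/7) → [6353/56, 255/4, 1707/56]
+L5 (α=1/5) → [6689/70, 428/5, 3891/70]
+L6 (α=1/2) → [14879/140, 573/10, 11591/140]
+L7 (α=3/5) → [61919/350, 1638/25, 28601/350]
rounded: [177, 66, 82]

at x=1,y=2 over L1,L3,L4,L5,L6,L7:
L1 α=1/8: [53/4, 13/4, 28]
L3 α=3/8: [2569/32, 1553/32, 157/4]
L4 α=1/8: [19903/256, 14007/256, 2027/32]
L5 α=1/2: [36799/512, 69815/512, 7595/64]
L6 α=7/8: [685503/4096, 252599/4096, 60907/512]
L7 α=7/8: [7681471/32768, 6646455/32768, 698859/4096]
→ [234, 203, 171]

query (0,2) [L1,L3,L4,L5,L6,L7] — begin 0,0,0
after L1 α=1/2: [7, 11, 91/2]
after L3 α=1/2: [36, 201/2, 101/4]
after L4 α=3/4: [513/4, 1587/8, 2201/16]
after L5 α=0: [513/4, 1587/8, 2201/16]
after L6 α=3/5: [1353/10, 1899/20, 2201/40]
after L7 α=1/2: [2813/20, 6019/40, 7641/80]
= [141, 150, 96]
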